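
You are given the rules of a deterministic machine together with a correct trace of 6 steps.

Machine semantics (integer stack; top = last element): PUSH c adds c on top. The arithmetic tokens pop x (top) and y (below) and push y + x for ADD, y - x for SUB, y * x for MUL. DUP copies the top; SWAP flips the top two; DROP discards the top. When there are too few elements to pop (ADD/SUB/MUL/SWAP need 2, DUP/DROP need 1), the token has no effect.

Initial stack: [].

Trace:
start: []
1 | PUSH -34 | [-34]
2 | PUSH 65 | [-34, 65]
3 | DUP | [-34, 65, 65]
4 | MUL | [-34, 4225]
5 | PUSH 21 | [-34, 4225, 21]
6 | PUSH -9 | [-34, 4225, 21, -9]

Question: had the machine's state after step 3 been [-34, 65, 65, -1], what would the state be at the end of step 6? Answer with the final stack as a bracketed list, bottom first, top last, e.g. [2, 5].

[-34, 65, -65, 21, -9]

state after step 3 := [-34, 65, 65, -1]
4 | MUL | [-34, 65, -65]
5 | PUSH 21 | [-34, 65, -65, 21]
6 | PUSH -9 | [-34, 65, -65, 21, -9]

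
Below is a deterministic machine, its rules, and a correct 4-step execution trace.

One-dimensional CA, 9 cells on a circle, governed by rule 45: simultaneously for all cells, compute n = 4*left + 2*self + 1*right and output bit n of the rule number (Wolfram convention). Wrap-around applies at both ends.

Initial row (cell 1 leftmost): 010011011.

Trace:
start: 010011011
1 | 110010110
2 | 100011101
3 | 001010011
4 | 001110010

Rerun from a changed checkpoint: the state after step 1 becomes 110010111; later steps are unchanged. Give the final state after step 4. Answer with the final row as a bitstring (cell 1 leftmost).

000110101

state after step 1 := 110010111
2 | 000011100
3 | 111010001
4 | 000110101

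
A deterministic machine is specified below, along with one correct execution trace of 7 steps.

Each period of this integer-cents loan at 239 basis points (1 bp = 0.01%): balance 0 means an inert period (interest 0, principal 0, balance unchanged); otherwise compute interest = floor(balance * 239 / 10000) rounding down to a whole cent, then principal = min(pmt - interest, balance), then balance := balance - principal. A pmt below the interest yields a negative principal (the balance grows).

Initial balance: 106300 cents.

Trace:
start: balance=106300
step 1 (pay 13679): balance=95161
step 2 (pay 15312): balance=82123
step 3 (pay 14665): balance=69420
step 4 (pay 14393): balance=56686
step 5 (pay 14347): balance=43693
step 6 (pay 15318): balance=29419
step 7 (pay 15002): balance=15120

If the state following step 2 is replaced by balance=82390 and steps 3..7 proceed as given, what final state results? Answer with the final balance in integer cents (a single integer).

15421

state after step 2 := balance=82390
step 3 (pay 14665): balance=69694
step 4 (pay 14393): balance=56966
step 5 (pay 14347): balance=43980
step 6 (pay 15318): balance=29713
step 7 (pay 15002): balance=15421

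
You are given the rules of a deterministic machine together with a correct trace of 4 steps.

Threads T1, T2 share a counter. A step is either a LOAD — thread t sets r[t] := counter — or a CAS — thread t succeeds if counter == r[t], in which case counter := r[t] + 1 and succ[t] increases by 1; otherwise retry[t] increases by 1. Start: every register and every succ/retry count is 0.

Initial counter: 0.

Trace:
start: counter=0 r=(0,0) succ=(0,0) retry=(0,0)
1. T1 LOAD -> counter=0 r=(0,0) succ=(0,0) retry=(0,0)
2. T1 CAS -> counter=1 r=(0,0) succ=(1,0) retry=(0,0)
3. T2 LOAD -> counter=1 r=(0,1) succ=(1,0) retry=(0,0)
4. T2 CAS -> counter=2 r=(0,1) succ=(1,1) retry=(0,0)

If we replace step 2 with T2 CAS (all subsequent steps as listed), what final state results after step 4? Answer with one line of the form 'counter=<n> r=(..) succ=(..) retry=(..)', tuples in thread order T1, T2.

counter=2 r=(0,1) succ=(0,2) retry=(0,0)

(re-executing from step 2 with the substitution; state before step 2: counter=0 r=(0,0) succ=(0,0) retry=(0,0))
2. T2 CAS -> counter=1 r=(0,0) succ=(0,1) retry=(0,0)
3. T2 LOAD -> counter=1 r=(0,1) succ=(0,1) retry=(0,0)
4. T2 CAS -> counter=2 r=(0,1) succ=(0,2) retry=(0,0)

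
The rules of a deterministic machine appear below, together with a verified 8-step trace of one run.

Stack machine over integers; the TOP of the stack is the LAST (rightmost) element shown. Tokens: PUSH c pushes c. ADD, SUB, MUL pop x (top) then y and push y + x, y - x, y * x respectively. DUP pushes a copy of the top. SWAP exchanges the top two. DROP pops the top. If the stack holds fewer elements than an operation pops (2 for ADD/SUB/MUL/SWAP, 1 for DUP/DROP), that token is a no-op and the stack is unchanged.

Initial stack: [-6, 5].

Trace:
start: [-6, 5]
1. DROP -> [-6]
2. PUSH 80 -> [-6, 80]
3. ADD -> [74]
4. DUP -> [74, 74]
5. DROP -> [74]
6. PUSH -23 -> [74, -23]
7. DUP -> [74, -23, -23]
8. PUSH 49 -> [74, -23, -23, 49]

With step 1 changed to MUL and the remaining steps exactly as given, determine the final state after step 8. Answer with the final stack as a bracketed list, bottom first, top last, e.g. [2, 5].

(re-executing from step 1 with the substitution; state before step 1: [-6, 5])
1. MUL -> [-30]
2. PUSH 80 -> [-30, 80]
3. ADD -> [50]
4. DUP -> [50, 50]
5. DROP -> [50]
6. PUSH -23 -> [50, -23]
7. DUP -> [50, -23, -23]
8. PUSH 49 -> [50, -23, -23, 49]

[50, -23, -23, 49]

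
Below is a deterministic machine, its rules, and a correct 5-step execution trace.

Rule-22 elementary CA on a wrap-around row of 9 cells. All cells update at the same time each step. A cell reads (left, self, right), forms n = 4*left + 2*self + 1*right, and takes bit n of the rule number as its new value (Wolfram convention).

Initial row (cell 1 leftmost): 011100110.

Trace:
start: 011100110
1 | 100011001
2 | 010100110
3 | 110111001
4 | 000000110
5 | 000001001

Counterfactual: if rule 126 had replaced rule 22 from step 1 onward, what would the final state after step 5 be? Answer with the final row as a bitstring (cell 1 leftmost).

(re-executing steps 1..5 under rule 126; state before step 1: 011100110)
1 | 110111111
2 | 011100000
3 | 110110000
4 | 111111001
5 | 000001111

000001111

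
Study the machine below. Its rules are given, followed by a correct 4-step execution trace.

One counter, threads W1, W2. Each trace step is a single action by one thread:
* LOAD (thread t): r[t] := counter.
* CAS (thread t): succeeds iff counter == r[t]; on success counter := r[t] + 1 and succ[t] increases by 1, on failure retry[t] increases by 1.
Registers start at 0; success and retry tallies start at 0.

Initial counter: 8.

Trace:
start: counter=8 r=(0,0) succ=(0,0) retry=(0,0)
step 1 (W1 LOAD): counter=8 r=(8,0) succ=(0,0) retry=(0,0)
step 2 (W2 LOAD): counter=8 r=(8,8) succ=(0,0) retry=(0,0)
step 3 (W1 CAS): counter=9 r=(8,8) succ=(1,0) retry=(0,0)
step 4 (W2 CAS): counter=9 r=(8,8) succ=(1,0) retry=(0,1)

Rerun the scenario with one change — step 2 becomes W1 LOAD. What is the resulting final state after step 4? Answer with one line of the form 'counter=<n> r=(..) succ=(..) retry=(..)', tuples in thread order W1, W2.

counter=9 r=(8,0) succ=(1,0) retry=(0,1)

(re-executing from step 2 with the substitution; state before step 2: counter=8 r=(8,0) succ=(0,0) retry=(0,0))
step 2 (W1 LOAD): counter=8 r=(8,0) succ=(0,0) retry=(0,0)
step 3 (W1 CAS): counter=9 r=(8,0) succ=(1,0) retry=(0,0)
step 4 (W2 CAS): counter=9 r=(8,0) succ=(1,0) retry=(0,1)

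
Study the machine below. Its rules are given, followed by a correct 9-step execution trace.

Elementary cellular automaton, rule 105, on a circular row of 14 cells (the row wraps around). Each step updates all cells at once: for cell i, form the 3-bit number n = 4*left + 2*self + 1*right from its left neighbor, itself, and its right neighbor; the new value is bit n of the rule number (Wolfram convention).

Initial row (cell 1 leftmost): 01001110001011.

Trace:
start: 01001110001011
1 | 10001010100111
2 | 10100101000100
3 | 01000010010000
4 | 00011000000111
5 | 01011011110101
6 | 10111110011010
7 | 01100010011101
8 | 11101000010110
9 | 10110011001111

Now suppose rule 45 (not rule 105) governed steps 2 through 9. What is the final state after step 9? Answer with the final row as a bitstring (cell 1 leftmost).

(re-executing steps 2..9 under rule 45; state before step 2: 10001010100111)
2 | 00101111100100
3 | 10111000000101
4 | 01100011110111
5 | 11001010001100
6 | 10001110101000
7 | 10101001111010
8 | 11111001000111
9 | 00000001010100

00000001010100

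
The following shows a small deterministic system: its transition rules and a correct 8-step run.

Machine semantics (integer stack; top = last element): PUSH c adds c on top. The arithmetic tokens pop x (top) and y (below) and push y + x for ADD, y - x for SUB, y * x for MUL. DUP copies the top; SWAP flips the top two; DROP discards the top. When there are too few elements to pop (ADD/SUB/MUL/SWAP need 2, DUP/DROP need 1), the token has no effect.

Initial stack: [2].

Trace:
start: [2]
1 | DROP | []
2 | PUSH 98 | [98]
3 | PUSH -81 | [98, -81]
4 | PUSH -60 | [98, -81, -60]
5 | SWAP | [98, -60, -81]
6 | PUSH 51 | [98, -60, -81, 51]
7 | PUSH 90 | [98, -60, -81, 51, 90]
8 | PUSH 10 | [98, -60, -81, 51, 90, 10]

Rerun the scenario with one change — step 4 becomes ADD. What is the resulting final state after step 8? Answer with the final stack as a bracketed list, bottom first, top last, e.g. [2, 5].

(re-executing from step 4 with the substitution; state before step 4: [98, -81])
4 | ADD | [17]
5 | SWAP | [17]
6 | PUSH 51 | [17, 51]
7 | PUSH 90 | [17, 51, 90]
8 | PUSH 10 | [17, 51, 90, 10]

[17, 51, 90, 10]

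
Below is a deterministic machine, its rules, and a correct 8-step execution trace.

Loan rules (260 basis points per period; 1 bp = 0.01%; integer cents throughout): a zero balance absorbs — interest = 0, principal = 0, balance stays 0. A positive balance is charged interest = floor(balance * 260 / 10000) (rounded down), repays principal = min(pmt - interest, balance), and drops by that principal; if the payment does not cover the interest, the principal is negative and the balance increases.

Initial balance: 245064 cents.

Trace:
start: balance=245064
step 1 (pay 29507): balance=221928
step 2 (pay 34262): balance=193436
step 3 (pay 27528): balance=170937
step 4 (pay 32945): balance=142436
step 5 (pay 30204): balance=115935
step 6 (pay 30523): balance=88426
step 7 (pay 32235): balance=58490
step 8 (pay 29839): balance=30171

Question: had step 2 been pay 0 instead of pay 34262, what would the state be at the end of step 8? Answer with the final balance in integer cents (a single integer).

(re-executing from step 2 with the substitution; state before step 2: balance=221928)
step 2 (pay 0): balance=227698
step 3 (pay 27528): balance=206090
step 4 (pay 32945): balance=178503
step 5 (pay 30204): balance=152940
step 6 (pay 30523): balance=126393
step 7 (pay 32235): balance=97444
step 8 (pay 29839): balance=70138

70138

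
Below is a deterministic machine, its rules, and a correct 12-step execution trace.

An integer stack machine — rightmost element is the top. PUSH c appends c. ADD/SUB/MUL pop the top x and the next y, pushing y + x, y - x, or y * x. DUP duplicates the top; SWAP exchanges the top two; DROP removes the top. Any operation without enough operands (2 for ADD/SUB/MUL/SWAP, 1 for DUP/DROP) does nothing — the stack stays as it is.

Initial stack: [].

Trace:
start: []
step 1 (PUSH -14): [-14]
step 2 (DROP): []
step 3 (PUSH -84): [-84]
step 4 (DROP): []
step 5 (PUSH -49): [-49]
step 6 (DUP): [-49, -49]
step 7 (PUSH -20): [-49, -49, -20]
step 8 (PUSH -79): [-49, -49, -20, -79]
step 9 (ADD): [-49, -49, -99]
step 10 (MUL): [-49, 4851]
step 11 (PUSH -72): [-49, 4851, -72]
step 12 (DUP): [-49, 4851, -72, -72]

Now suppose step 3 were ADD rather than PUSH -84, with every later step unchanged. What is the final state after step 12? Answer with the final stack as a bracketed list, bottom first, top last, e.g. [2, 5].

(re-executing from step 3 with the substitution; state before step 3: [])
step 3 (ADD): []
step 4 (DROP): []
step 5 (PUSH -49): [-49]
step 6 (DUP): [-49, -49]
step 7 (PUSH -20): [-49, -49, -20]
step 8 (PUSH -79): [-49, -49, -20, -79]
step 9 (ADD): [-49, -49, -99]
step 10 (MUL): [-49, 4851]
step 11 (PUSH -72): [-49, 4851, -72]
step 12 (DUP): [-49, 4851, -72, -72]

[-49, 4851, -72, -72]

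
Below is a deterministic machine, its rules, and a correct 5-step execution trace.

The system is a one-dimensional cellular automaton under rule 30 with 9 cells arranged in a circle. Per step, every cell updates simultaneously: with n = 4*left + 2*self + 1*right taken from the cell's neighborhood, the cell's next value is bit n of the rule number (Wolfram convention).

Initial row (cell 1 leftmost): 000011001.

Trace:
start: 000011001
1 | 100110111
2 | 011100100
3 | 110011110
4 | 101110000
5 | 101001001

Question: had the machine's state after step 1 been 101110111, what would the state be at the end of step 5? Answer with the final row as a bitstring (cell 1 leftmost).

state after step 1 := 101110111
2 | 001000100
3 | 011101110
4 | 110001001
5 | 001011111

001011111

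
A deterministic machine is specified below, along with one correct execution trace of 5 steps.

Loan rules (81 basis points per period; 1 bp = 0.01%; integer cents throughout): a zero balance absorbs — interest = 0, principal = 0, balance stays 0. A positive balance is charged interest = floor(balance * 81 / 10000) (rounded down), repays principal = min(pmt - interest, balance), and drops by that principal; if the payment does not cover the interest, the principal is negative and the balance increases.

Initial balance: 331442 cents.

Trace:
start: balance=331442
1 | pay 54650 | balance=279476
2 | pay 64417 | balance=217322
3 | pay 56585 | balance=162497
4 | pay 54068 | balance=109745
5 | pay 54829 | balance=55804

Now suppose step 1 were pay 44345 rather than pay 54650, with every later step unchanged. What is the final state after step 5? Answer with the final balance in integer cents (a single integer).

(re-executing from step 1 with the substitution; state before step 1: balance=331442)
1 | pay 44345 | balance=289781
2 | pay 64417 | balance=227711
3 | pay 56585 | balance=172970
4 | pay 54068 | balance=120303
5 | pay 54829 | balance=66448

66448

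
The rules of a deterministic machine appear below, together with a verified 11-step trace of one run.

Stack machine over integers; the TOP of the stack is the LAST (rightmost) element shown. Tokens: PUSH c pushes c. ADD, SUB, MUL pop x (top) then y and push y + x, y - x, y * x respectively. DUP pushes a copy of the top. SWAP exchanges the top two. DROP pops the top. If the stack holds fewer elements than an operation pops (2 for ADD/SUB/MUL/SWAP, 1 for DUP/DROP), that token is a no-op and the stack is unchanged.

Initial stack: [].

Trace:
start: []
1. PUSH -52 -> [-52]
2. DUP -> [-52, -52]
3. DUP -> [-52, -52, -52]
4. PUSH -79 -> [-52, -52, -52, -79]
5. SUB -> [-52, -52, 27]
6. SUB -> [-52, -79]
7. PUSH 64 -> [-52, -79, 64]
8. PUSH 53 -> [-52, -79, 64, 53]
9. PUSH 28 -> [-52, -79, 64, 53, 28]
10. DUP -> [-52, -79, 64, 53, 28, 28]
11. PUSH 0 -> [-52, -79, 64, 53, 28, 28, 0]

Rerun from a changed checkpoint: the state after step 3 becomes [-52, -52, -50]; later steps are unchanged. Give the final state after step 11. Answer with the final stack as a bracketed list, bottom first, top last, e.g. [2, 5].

[-52, -81, 64, 53, 28, 28, 0]

state after step 3 := [-52, -52, -50]
4. PUSH -79 -> [-52, -52, -50, -79]
5. SUB -> [-52, -52, 29]
6. SUB -> [-52, -81]
7. PUSH 64 -> [-52, -81, 64]
8. PUSH 53 -> [-52, -81, 64, 53]
9. PUSH 28 -> [-52, -81, 64, 53, 28]
10. DUP -> [-52, -81, 64, 53, 28, 28]
11. PUSH 0 -> [-52, -81, 64, 53, 28, 28, 0]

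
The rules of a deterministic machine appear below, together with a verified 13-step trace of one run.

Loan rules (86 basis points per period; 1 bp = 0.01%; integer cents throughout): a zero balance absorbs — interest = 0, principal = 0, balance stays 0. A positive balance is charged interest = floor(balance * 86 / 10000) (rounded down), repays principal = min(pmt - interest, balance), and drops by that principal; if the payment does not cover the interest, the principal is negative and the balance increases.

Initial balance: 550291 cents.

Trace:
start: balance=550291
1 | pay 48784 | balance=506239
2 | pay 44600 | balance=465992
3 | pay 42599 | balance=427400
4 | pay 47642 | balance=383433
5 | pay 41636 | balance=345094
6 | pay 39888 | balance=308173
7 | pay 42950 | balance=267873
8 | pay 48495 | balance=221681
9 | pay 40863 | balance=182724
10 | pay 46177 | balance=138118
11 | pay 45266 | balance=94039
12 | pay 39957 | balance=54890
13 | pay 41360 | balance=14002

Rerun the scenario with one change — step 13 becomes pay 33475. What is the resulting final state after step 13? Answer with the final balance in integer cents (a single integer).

(re-executing from step 13 with the substitution; state before step 13: balance=54890)
13 | pay 33475 | balance=21887

21887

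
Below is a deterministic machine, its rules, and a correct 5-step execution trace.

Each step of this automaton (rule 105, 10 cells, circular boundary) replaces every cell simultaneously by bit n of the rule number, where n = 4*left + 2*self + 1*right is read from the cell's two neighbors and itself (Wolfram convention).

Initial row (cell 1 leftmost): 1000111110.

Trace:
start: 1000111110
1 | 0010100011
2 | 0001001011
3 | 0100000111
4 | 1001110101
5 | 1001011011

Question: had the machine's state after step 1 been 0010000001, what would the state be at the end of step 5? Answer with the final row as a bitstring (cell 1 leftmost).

0011011011

state after step 1 := 0010000001
2 | 0000111100
3 | 1110100101
4 | 0011000011
5 | 0011011011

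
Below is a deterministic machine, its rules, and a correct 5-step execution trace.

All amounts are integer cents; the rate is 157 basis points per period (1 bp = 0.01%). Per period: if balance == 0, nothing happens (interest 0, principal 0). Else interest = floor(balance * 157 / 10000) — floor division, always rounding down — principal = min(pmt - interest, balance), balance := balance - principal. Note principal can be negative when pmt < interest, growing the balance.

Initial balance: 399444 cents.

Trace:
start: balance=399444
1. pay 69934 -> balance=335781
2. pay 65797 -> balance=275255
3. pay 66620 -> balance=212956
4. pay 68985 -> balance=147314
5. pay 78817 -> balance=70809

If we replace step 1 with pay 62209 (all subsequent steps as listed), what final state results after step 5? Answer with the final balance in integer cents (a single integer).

79031

(re-executing from step 1 with the substitution; state before step 1: balance=399444)
1. pay 62209 -> balance=343506
2. pay 65797 -> balance=283102
3. pay 66620 -> balance=220926
4. pay 68985 -> balance=155409
5. pay 78817 -> balance=79031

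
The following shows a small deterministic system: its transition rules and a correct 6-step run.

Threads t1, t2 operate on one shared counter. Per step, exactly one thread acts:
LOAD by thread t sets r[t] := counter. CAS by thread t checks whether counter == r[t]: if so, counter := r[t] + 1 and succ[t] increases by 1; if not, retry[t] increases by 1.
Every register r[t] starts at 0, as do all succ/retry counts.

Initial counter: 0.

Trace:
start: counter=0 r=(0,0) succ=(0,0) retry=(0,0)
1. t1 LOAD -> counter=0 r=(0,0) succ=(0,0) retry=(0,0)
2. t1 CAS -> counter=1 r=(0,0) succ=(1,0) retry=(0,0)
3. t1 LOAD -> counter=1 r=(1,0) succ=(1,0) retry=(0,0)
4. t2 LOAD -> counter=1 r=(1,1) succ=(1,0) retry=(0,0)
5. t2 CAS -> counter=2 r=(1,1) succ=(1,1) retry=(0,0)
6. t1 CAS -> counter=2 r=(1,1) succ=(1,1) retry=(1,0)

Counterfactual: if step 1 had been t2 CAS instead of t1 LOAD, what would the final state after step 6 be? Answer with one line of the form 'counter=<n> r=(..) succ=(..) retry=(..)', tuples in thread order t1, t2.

counter=2 r=(1,1) succ=(0,2) retry=(2,0)

(re-executing from step 1 with the substitution; state before step 1: counter=0 r=(0,0) succ=(0,0) retry=(0,0))
1. t2 CAS -> counter=1 r=(0,0) succ=(0,1) retry=(0,0)
2. t1 CAS -> counter=1 r=(0,0) succ=(0,1) retry=(1,0)
3. t1 LOAD -> counter=1 r=(1,0) succ=(0,1) retry=(1,0)
4. t2 LOAD -> counter=1 r=(1,1) succ=(0,1) retry=(1,0)
5. t2 CAS -> counter=2 r=(1,1) succ=(0,2) retry=(1,0)
6. t1 CAS -> counter=2 r=(1,1) succ=(0,2) retry=(2,0)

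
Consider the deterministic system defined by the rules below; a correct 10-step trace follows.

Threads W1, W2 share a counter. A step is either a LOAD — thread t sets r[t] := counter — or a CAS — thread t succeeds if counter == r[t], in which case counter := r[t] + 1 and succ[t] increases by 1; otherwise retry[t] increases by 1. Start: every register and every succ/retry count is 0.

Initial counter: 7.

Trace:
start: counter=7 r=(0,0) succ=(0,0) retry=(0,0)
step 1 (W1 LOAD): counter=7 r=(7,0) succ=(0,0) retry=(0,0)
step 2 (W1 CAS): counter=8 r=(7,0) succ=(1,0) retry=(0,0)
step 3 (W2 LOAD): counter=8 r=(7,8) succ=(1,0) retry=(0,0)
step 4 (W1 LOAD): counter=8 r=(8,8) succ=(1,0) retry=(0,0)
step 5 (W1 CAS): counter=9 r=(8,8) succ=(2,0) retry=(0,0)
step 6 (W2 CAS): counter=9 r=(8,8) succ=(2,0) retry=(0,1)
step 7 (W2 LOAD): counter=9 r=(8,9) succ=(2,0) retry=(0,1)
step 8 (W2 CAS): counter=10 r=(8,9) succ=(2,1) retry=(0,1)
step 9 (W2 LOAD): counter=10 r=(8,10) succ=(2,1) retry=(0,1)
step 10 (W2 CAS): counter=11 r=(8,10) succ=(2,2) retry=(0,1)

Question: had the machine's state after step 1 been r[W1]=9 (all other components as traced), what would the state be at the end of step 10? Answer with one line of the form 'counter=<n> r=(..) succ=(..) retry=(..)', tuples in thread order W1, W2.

counter=10 r=(7,9) succ=(1,2) retry=(1,1)

state after step 1 := counter=7 r=(9,0) succ=(0,0) retry=(0,0)
step 2 (W1 CAS): counter=7 r=(9,0) succ=(0,0) retry=(1,0)
step 3 (W2 LOAD): counter=7 r=(9,7) succ=(0,0) retry=(1,0)
step 4 (W1 LOAD): counter=7 r=(7,7) succ=(0,0) retry=(1,0)
step 5 (W1 CAS): counter=8 r=(7,7) succ=(1,0) retry=(1,0)
step 6 (W2 CAS): counter=8 r=(7,7) succ=(1,0) retry=(1,1)
step 7 (W2 LOAD): counter=8 r=(7,8) succ=(1,0) retry=(1,1)
step 8 (W2 CAS): counter=9 r=(7,8) succ=(1,1) retry=(1,1)
step 9 (W2 LOAD): counter=9 r=(7,9) succ=(1,1) retry=(1,1)
step 10 (W2 CAS): counter=10 r=(7,9) succ=(1,2) retry=(1,1)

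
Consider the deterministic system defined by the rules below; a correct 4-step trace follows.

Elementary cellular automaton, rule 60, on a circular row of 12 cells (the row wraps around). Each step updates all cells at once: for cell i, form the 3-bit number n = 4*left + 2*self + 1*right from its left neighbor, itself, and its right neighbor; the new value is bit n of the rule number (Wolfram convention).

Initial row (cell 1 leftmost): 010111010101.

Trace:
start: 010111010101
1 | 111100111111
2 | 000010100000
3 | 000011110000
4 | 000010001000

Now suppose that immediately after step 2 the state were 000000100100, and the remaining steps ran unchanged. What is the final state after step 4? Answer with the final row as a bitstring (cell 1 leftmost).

000000101101

state after step 2 := 000000100100
3 | 000000110110
4 | 000000101101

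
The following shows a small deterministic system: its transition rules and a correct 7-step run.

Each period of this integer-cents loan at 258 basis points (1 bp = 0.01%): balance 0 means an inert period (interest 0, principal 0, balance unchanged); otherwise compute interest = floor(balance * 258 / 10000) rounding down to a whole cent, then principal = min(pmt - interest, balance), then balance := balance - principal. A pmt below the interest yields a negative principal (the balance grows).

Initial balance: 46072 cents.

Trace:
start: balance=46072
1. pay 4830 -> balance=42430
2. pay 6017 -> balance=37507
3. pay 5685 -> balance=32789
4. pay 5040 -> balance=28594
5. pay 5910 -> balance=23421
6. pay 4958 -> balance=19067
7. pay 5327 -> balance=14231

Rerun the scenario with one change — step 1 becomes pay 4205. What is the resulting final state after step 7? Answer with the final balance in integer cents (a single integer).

(re-executing from step 1 with the substitution; state before step 1: balance=46072)
1. pay 4205 -> balance=43055
2. pay 6017 -> balance=38148
3. pay 5685 -> balance=33447
4. pay 5040 -> balance=29269
5. pay 5910 -> balance=24114
6. pay 4958 -> balance=19778
7. pay 5327 -> balance=14961

14961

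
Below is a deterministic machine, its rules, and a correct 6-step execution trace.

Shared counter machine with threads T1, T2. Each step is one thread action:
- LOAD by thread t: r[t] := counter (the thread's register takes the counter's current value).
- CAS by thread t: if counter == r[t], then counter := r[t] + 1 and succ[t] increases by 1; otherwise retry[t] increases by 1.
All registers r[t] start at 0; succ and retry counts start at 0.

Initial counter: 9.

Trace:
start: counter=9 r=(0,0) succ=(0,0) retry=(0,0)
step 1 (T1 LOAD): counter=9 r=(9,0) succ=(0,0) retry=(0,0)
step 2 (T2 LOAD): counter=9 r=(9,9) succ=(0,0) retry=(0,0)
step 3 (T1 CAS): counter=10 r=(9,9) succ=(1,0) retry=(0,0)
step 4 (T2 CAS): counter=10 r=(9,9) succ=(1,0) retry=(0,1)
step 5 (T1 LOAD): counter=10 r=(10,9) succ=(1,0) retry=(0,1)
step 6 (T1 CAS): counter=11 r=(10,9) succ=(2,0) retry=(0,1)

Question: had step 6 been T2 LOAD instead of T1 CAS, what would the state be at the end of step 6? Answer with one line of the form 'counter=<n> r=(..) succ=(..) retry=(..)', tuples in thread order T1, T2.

(re-executing from step 6 with the substitution; state before step 6: counter=10 r=(10,9) succ=(1,0) retry=(0,1))
step 6 (T2 LOAD): counter=10 r=(10,10) succ=(1,0) retry=(0,1)

counter=10 r=(10,10) succ=(1,0) retry=(0,1)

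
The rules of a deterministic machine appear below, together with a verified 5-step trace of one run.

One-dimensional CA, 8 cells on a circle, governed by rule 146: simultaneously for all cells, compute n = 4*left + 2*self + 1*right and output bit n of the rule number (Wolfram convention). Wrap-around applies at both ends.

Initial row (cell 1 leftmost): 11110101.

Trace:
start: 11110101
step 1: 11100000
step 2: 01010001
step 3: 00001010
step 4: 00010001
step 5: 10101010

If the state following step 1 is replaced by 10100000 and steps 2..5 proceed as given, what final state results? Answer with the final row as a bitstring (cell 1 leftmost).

state after step 1 := 10100000
step 2: 00010001
step 3: 10101010
step 4: 00000000
step 5: 00000000

00000000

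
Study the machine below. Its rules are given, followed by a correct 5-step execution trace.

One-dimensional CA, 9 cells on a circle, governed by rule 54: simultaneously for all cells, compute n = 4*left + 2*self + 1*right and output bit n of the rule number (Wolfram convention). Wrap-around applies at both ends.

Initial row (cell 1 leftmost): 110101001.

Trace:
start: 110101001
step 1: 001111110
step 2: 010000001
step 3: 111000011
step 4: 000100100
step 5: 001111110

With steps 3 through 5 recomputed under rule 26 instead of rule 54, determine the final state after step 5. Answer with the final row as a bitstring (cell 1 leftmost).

(re-executing steps 3..5 under rule 26; state before step 3: 010000001)
step 3: 001000010
step 4: 010100101
step 5: 000011000

000011000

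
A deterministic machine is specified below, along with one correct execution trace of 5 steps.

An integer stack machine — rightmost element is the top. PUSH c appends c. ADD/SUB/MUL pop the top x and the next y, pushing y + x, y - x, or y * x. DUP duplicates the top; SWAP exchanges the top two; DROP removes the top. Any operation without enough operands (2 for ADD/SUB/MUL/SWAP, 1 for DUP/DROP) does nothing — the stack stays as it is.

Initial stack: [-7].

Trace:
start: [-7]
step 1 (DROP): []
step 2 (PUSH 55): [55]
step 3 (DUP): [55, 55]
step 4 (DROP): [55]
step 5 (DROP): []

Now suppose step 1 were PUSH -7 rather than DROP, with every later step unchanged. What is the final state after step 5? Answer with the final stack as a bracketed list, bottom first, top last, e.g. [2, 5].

(re-executing from step 1 with the substitution; state before step 1: [-7])
step 1 (PUSH -7): [-7, -7]
step 2 (PUSH 55): [-7, -7, 55]
step 3 (DUP): [-7, -7, 55, 55]
step 4 (DROP): [-7, -7, 55]
step 5 (DROP): [-7, -7]

[-7, -7]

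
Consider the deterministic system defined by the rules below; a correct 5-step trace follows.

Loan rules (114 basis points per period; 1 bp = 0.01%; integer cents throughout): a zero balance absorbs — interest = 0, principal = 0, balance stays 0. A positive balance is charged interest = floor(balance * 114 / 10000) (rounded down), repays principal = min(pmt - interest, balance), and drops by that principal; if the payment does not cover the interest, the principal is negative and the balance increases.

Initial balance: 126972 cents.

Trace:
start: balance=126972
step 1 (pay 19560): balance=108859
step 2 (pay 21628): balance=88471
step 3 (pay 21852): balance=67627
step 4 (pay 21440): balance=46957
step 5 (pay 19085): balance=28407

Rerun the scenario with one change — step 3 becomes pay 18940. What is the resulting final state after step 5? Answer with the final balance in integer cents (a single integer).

(re-executing from step 3 with the substitution; state before step 3: balance=88471)
step 3 (pay 18940): balance=70539
step 4 (pay 21440): balance=49903
step 5 (pay 19085): balance=31386

31386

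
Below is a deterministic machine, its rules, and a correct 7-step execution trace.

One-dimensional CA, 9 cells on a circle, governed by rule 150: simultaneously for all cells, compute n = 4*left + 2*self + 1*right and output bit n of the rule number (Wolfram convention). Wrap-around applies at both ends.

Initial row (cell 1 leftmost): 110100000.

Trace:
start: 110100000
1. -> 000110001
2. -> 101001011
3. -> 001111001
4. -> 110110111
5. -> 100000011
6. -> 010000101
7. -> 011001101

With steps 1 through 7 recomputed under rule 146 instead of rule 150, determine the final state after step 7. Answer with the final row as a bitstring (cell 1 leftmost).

(re-executing steps 1..7 under rule 146; state before step 1: 110100000)
1. -> 000010001
2. -> 100101010
3. -> 011000000
4. -> 100100000
5. -> 011010001
6. -> 000001010
7. -> 000010001

000010001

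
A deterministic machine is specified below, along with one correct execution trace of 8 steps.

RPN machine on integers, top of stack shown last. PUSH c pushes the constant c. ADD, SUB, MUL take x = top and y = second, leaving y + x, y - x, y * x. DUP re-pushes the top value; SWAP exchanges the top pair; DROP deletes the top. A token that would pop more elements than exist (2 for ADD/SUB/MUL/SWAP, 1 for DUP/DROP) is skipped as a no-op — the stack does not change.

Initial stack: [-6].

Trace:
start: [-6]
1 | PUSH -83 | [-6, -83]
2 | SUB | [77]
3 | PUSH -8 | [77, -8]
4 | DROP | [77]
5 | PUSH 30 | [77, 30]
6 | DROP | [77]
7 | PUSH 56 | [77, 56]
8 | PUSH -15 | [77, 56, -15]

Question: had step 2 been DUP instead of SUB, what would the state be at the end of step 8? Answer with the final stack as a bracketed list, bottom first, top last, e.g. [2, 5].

(re-executing from step 2 with the substitution; state before step 2: [-6, -83])
2 | DUP | [-6, -83, -83]
3 | PUSH -8 | [-6, -83, -83, -8]
4 | DROP | [-6, -83, -83]
5 | PUSH 30 | [-6, -83, -83, 30]
6 | DROP | [-6, -83, -83]
7 | PUSH 56 | [-6, -83, -83, 56]
8 | PUSH -15 | [-6, -83, -83, 56, -15]

[-6, -83, -83, 56, -15]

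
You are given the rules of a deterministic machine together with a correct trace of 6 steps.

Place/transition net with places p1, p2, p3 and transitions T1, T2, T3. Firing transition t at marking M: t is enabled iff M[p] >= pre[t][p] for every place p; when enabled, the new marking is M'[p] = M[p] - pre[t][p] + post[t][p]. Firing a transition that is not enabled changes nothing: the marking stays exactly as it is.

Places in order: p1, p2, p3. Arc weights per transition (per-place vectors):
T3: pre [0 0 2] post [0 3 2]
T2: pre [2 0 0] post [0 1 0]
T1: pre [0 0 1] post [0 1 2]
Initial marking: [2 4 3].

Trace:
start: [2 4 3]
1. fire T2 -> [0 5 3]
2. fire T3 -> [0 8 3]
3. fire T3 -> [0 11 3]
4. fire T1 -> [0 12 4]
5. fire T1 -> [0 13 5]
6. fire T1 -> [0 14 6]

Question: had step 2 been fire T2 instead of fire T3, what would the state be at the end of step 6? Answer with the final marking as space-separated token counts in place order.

(re-executing from step 2 with the substitution; state before step 2: [0 5 3])
2. fire T2 -> [0 5 3]
3. fire T3 -> [0 8 3]
4. fire T1 -> [0 9 4]
5. fire T1 -> [0 10 5]
6. fire T1 -> [0 11 6]

0 11 6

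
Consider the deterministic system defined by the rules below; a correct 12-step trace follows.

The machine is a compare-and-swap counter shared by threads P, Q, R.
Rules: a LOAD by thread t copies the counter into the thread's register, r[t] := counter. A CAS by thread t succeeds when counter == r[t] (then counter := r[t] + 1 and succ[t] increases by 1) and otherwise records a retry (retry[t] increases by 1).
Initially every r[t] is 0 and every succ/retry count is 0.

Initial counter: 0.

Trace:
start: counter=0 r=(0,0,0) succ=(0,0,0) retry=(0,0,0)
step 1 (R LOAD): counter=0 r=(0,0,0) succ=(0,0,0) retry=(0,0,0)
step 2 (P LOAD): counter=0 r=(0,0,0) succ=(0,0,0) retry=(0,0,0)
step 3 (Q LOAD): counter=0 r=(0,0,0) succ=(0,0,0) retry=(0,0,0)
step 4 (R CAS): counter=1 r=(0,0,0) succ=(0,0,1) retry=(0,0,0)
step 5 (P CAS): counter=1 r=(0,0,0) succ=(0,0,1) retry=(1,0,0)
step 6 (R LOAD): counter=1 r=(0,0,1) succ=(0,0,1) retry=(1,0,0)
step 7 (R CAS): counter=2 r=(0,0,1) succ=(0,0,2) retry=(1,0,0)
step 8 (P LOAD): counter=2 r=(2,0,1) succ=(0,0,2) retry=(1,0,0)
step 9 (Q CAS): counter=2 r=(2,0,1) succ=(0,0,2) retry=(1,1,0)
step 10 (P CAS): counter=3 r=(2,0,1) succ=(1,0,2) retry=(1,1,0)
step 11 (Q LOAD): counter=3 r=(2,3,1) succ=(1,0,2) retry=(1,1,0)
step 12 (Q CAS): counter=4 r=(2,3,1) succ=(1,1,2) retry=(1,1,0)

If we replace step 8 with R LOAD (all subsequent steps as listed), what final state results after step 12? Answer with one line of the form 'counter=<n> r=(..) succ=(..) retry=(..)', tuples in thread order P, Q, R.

(re-executing from step 8 with the substitution; state before step 8: counter=2 r=(0,0,1) succ=(0,0,2) retry=(1,0,0))
step 8 (R LOAD): counter=2 r=(0,0,2) succ=(0,0,2) retry=(1,0,0)
step 9 (Q CAS): counter=2 r=(0,0,2) succ=(0,0,2) retry=(1,1,0)
step 10 (P CAS): counter=2 r=(0,0,2) succ=(0,0,2) retry=(2,1,0)
step 11 (Q LOAD): counter=2 r=(0,2,2) succ=(0,0,2) retry=(2,1,0)
step 12 (Q CAS): counter=3 r=(0,2,2) succ=(0,1,2) retry=(2,1,0)

counter=3 r=(0,2,2) succ=(0,1,2) retry=(2,1,0)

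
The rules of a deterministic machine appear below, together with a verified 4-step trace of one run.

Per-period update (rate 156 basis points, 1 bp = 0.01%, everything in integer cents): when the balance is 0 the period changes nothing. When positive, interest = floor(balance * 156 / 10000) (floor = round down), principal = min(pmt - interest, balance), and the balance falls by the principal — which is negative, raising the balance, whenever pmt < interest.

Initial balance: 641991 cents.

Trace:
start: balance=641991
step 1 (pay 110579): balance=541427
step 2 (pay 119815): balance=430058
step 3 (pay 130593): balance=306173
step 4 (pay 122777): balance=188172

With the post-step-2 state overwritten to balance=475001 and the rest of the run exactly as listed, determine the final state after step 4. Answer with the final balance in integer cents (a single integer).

234529

state after step 2 := balance=475001
step 3 (pay 130593): balance=351818
step 4 (pay 122777): balance=234529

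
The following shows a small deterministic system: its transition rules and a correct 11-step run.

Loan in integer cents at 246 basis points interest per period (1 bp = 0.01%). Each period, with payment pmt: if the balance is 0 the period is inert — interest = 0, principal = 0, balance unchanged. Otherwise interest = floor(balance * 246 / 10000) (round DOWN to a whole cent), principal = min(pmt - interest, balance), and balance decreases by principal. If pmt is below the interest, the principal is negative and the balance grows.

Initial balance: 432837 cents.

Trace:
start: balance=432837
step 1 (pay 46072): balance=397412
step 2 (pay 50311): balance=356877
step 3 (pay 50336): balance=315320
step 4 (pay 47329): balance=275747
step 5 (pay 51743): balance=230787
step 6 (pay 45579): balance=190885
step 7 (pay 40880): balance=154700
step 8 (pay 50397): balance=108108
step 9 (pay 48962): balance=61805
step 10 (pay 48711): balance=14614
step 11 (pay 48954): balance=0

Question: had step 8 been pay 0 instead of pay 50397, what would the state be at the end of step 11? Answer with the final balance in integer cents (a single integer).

20228

(re-executing from step 8 with the substitution; state before step 8: balance=154700)
step 8 (pay 0): balance=158505
step 9 (pay 48962): balance=113442
step 10 (pay 48711): balance=67521
step 11 (pay 48954): balance=20228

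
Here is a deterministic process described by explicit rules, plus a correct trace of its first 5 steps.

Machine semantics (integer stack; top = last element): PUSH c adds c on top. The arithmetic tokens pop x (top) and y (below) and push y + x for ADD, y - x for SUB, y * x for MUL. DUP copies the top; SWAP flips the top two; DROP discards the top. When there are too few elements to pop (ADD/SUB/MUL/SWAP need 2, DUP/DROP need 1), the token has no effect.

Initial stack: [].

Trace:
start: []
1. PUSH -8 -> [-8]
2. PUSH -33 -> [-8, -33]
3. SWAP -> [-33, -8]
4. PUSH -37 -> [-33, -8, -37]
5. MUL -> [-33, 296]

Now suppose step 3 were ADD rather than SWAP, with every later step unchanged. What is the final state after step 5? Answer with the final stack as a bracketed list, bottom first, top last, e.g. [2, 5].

(re-executing from step 3 with the substitution; state before step 3: [-8, -33])
3. ADD -> [-41]
4. PUSH -37 -> [-41, -37]
5. MUL -> [1517]

[1517]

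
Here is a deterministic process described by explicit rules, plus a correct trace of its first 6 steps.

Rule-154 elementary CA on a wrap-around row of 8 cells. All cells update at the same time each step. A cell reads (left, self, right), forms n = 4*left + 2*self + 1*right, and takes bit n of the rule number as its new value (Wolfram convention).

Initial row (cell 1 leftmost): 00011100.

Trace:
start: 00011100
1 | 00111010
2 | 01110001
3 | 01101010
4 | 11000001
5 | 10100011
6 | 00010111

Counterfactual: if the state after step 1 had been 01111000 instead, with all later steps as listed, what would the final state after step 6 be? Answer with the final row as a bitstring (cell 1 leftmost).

state after step 1 := 01111000
2 | 11110100
3 | 11100011
4 | 11010111
5 | 10000111
6 | 01001111

01001111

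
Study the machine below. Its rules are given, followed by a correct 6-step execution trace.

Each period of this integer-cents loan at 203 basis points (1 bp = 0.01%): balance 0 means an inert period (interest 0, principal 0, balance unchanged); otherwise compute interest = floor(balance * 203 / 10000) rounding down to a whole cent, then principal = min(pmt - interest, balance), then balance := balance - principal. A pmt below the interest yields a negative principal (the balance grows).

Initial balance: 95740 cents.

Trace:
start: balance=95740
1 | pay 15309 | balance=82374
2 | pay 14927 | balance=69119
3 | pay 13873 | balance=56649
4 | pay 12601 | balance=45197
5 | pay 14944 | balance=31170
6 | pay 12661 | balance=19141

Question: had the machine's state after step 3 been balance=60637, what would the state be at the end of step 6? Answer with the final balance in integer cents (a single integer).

state after step 3 := balance=60637
4 | pay 12601 | balance=49266
5 | pay 14944 | balance=35322
6 | pay 12661 | balance=23378

23378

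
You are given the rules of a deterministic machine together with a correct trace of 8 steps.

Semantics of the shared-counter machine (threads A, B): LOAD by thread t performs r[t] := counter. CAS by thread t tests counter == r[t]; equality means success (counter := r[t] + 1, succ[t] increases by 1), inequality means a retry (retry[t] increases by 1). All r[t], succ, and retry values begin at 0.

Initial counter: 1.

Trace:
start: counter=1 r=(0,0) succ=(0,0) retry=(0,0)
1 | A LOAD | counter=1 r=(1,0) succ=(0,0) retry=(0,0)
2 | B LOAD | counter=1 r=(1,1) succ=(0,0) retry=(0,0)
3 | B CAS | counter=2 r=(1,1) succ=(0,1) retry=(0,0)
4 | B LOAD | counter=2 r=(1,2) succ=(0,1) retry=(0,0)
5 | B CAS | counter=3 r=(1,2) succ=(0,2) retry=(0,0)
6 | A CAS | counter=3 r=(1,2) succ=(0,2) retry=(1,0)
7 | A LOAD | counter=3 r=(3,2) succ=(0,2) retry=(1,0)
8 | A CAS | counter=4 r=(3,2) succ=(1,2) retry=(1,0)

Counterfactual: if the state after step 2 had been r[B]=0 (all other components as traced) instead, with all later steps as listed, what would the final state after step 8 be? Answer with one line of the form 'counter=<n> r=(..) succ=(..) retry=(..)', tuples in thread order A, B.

counter=3 r=(2,1) succ=(1,1) retry=(1,1)

state after step 2 := counter=1 r=(1,0) succ=(0,0) retry=(0,0)
3 | B CAS | counter=1 r=(1,0) succ=(0,0) retry=(0,1)
4 | B LOAD | counter=1 r=(1,1) succ=(0,0) retry=(0,1)
5 | B CAS | counter=2 r=(1,1) succ=(0,1) retry=(0,1)
6 | A CAS | counter=2 r=(1,1) succ=(0,1) retry=(1,1)
7 | A LOAD | counter=2 r=(2,1) succ=(0,1) retry=(1,1)
8 | A CAS | counter=3 r=(2,1) succ=(1,1) retry=(1,1)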